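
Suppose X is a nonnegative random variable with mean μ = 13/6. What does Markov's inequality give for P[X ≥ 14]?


μ = E[X] = 13/6, a = 14.
Markov: P[X ≥ 14] ≤ μ/a = (13/6)/14 = 13/84.
Numerically: ≈ 0.1548.
(Since a = 14 > μ = 2.1667, the bound 13/84 is < 1 and informative.)

P[X ≥ 14] ≤ 13/84 ≈ 0.1548.


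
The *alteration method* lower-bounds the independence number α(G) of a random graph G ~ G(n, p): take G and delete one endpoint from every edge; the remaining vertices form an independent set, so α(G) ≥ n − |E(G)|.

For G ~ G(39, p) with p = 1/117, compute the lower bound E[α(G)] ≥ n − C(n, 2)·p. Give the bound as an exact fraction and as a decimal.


E[|E(G)|] = C(39, 2)·p = 741 · (1/117) = 19/3.
E[α(G)] ≥ n − E[|E(G)|] = 39 − 19/3 = 98/3.
Numerically: ≈ 32.667.
(This is only a lower bound; the true E[α(G)] may be larger.)

E[α(G)] ≥ 98/3 ≈ 32.667.


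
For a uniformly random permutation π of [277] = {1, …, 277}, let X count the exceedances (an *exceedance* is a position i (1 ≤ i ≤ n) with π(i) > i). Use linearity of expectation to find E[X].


Write X = Σ_{i=1}^{277} X_i, where X_i = 1_{π(i) > i}.
For each fixed i, π(i) is uniform over {1, …, 277} (marginal of a uniform permutation), so P[π(i) > i] = (n − i)/n. Summing: Σ_{i=1}^{277} (n − i)/n = (0 + 1 + … + 276)/277 = 277(277 − 1)/(2·277) = (277 − 1)/2.
Hence E[X] = Σ_{i=1}^{277} (277 − i)/277 = 138 ≈ 138.000000.

E[X] = 138 = 138.000000.


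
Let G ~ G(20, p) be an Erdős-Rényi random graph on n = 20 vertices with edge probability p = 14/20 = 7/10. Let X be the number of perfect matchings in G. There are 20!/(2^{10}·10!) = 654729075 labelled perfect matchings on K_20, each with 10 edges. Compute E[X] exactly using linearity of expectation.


K_20 has 20!/(2^{10}·10!) = 654729075 labelled perfect matchings.
For each such perfect matching H, let X_H = 1 if all 10 edges of H are present in G. Then P[X_H = 1] = p^{10} = (7/10)^{10} = 282475249/10000000000.
By linearity of expectation: E[X] = Σ_H E[X_H] = 654729075 · p^{10} = 654729075 · 282475249/10000000000 = 7397790339526587/400000000.
Numerically: E[X] ≈ 1.8494e+07.

E[X] = 654729075 · (7/10)^{10} = 7397790339526587/400000000 ≈ 1.8494e+07.


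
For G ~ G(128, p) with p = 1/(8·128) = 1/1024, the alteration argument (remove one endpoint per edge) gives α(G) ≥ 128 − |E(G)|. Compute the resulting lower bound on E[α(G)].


E[|E(G)|] = C(128, 2)·p = 8128 · (1/1024) = 127/16.
E[α(G)] ≥ n − E[|E(G)|] = 128 − 127/16 = 1921/16.
Numerically: ≈ 120.0625.
(This is only a lower bound; the true E[α(G)] may be larger.)

E[α(G)] ≥ 1921/16 ≈ 120.0625.


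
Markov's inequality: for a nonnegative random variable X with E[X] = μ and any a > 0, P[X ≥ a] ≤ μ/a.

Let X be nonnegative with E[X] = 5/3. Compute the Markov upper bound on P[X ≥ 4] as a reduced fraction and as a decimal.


μ = E[X] = 5/3, a = 4.
Markov: P[X ≥ 4] ≤ μ/a = (5/3)/4 = 5/12.
Numerically: ≈ 0.416667.
(Since a = 4 > μ = 1.666667, the bound 5/12 is < 1 and informative.)

P[X ≥ 4] ≤ 5/12 ≈ 0.416667.


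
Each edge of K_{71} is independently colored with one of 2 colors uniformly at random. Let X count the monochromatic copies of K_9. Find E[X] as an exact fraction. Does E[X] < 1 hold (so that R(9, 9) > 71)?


E[X] = C(71, 9) · 2^{1 − 36} = 74473879480 · 2^{−35} = 74473879480/34359738368.
As a reduced fraction: E[X] = 9309234935/4294967296 ≈ 2.167475.
Is E[X] < 1? NO.
Since E[X] ≥ 1, the first-moment bound is inconclusive at n = 71; it does NOT by itself certify R(9, 9) > 71.

E[X] = 9309234935/4294967296 ≈ 2.167475; E[X] ≥ 1; first-moment method inconclusive here.


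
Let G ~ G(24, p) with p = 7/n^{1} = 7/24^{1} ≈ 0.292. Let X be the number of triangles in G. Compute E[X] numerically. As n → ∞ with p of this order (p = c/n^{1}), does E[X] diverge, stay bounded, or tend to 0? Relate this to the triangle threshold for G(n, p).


Number of potential triangles: C(24, 3) = 2024.
Each occurs with probability p³ ≈ (0.292)³ ≈ 2.48119e-02.
By linearity: E[X] = C(24, 3)·p³ ≈ 2024 · 2.48119e-02 ≈ 50.219.
Here α = 1, so p = 7/n is exactly at the triangle threshold p ~ 1/n. Asymptotically E[X] → c³/6 = 7³/6 = 343/6 ≈ 57.167, a bounded constant. In this regime the triangle count is asymptotically Poisson(c³/6).

E[X] ≈ 50.219; in regime p = Θ(1/n^{1}) E[X] stays bounded (at the triangle threshold p ~ 1/n).


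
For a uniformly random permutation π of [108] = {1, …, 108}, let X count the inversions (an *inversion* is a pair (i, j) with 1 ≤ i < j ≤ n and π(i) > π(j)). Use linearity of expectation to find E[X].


Write X = Σ X_I over the C(108, 2) = 5778 pairs i < j, with X_I the indicator of one inversion.
There are 5778 indicators.
For each fixed pair i < j, the values π(i) and π(j) are two distinct elements of {1, …, 108} in uniformly random order; by symmetry P[π(i) > π(j)] = 1/2.
By linearity: E[X] = 5778 · (1/2) = C(108, 2) · (1/2) = 5778/2 = 2889 ≈ 2889.000000.

E[X] = 2889 = 2889.000000.


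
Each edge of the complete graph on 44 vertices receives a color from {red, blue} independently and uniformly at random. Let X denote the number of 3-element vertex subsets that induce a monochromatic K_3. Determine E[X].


Let X = Σ_S X_S over the C(44, 3) = 13244 subsets S of size 3, where X_S = 1 if the K_3 on S is monochromatic.
For a fixed S, the K_3 on S has C(3, 2) = 3 edges. P[all 3 edges red] = (1/2)^3, and likewise for blue, so P[monochromatic] = 2·(1/2)^3 = 2^{1 − 3} = 1/4.
By linearity: E[X] = C(44, 3) · 2^{1 − 3} = 13244 · 1/4 = 3311.
Numerically: E[X] ≈ 3311.0000.

E[X] = C(44,3)·2^(1−C(3,2)) = 3311 ≈ 3311.0000.


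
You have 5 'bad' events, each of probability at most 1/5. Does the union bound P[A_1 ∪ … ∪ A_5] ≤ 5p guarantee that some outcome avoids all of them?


Union bound: P[∪_{i=1}^{5} A_i] ≤ Σ_i P[A_i] ≤ 5·p = 5·(1/5) = 1.
Numerically: 1 ≈ 1.000.
Is 1 < 1? NO.
Since the bound 1 is ≥ 1, the union bound is uninformative here; it does NOT by itself certify existence.

5·p = 1 ≈ 1.000; existence NOT certified by the union bound.


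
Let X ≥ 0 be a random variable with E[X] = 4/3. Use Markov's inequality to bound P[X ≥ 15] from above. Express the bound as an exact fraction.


μ = E[X] = 4/3, a = 15.
Markov: P[X ≥ 15] ≤ μ/a = (4/3)/15 = 4/45.
Numerically: ≈ 0.0889.
(Since a = 15 > μ = 1.3333, the bound 4/45 is < 1 and informative.)

P[X ≥ 15] ≤ 4/45 ≈ 0.0889.


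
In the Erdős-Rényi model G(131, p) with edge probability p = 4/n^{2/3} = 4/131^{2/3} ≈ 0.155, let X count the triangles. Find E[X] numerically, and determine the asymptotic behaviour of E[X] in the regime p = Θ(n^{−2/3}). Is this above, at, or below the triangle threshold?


Number of potential triangles: C(131, 3) = 366145.
Each occurs with probability p³ ≈ (0.155)³ ≈ 3.72939e-03.
By linearity: E[X] = C(131, 3)·p³ ≈ 366145 · 3.72939e-03 ≈ 1365.496.
Since α = 2/3 < 1, p = c/n^{2/3} ≫ 1/n is above the triangle threshold p ~ 1/n. Asymptotically E[X] ~ (c³/6)·n^{3(1−α)} = (4³/6)·n^{1} → ∞; triangles are abundant w.h.p.

E[X] ≈ 1365.496; in regime p = Θ(1/n^{2/3}) E[X] diverges (above the triangle threshold p ~ 1/n).


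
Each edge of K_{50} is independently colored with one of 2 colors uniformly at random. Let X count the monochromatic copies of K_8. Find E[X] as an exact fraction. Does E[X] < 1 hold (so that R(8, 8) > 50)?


E[X] = C(50, 8) · 2^{1 − 28} = 536878650 · 2^{−27} = 536878650/134217728.
As a reduced fraction: E[X] = 268439325/67108864 ≈ 4.0001.
Is E[X] < 1? NO.
Since E[X] ≥ 1, the first-moment bound is inconclusive at n = 50; it does NOT by itself certify R(8, 8) > 50.

E[X] = 268439325/67108864 ≈ 4.0001; E[X] ≥ 1; first-moment method inconclusive here.


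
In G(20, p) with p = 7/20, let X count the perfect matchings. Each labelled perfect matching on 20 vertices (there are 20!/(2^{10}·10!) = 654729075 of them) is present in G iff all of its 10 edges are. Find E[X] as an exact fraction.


K_20 has 20!/(2^{10}·10!) = 654729075 labelled perfect matchings.
For each such perfect matching H, let X_H = 1 if all 10 edges of H are present in G. Then P[X_H = 1] = p^{10} = (7/20)^{10} = 282475249/10240000000000.
Summing the indicators: E[X] = Σ_H E[X_H] = 654729075 · p^{10} = 654729075 · 282475249/10240000000000 = 7397790339526587/409600000000.
Numerically: E[X] ≈ 1.81e+04.

E[X] = 654729075 · (7/20)^{10} = 7397790339526587/409600000000 ≈ 1.81e+04.


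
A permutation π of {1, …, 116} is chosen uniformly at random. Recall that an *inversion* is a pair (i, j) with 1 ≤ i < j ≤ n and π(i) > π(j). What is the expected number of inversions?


Write X = Σ X_I over the C(116, 2) = 6670 pairs i < j, with X_I the indicator of one inversion.
There are 6670 indicators.
For each fixed pair i < j, the values π(i) and π(j) are two distinct elements of {1, …, 116} in uniformly random order; by symmetry P[π(i) > π(j)] = 1/2.
By linearity: E[X] = 6670 · (1/2) = C(116, 2) · (1/2) = 6670/2 = 3335 ≈ 3335.0000.

E[X] = 3335 = 3335.0000.


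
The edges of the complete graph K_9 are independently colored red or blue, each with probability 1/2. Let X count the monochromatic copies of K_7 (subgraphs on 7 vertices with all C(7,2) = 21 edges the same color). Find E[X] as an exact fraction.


Let X = Σ_S X_S over the C(9, 7) = 36 subsets S of size 7, where X_S = 1 if the K_7 on S is monochromatic.
For a fixed S, the K_7 on S has C(7, 2) = 21 edges. P[all 21 edges red] = (1/2)^21, and likewise for blue, so P[monochromatic] = 2·(1/2)^21 = 2^{1 − 21} = 1/1048576.
Summing: E[X] = C(9, 7) · 2^{1 − 21} = 36 · 1/1048576 = 9/262144.
Numerically: E[X] ≈ 0.000.

E[X] = C(9,7)·2^(1−C(7,2)) = 9/262144 ≈ 0.000.


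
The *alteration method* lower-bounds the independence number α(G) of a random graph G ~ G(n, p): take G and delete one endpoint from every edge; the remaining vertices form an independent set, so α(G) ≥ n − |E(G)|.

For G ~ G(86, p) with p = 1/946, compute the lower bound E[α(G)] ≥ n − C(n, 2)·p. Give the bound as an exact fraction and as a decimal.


E[|E(G)|] = C(86, 2)·p = 3655 · (1/946) = 85/22.
E[α(G)] ≥ n − E[|E(G)|] = 86 − 85/22 = 1807/22.
Numerically: ≈ 82.13636.
(This is only a lower bound; the true E[α(G)] may be larger.)

E[α(G)] ≥ 1807/22 ≈ 82.13636.


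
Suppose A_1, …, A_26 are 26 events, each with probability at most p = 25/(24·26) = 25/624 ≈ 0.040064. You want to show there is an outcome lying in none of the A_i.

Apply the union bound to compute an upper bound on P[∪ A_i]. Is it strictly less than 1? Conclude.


Union bound: P[∪_{i=1}^{26} A_i] ≤ Σ_i P[A_i] ≤ 26·p = 26·(25/624) = 25/24.
Numerically: 25/24 ≈ 1.041667.
Is 25/24 < 1? NO.
Since the bound 25/24 is ≥ 1, the union bound is uninformative here; it does NOT by itself certify existence.

26·p = 25/24 ≈ 1.041667; existence NOT certified by the union bound.


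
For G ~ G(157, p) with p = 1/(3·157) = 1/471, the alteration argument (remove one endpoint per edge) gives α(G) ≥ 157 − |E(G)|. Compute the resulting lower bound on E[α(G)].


E[|E(G)|] = C(157, 2)·p = 12246 · (1/471) = 26.
E[α(G)] ≥ n − E[|E(G)|] = 157 − 26 = 131.
Numerically: ≈ 131.00000.
(This is only a lower bound; the true E[α(G)] may be larger.)

E[α(G)] ≥ 131 ≈ 131.00000.


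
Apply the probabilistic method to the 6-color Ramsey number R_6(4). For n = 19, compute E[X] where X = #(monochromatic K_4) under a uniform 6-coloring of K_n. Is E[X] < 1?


E[X] = C(19, 4) · 6^{1 − 6} = 3876 · 6^{−5} = 3876/7776.
As a reduced fraction: E[X] = 323/648 ≈ 0.4985.
Is E[X] < 1? YES.
Since E[X] < 1, there exists a 6-coloring of K_{19} with no monochromatic K_4; hence R_6(4) > 19.

E[X] = 323/648 ≈ 0.4985; E[X] < 1, so R_6(4) > 19.


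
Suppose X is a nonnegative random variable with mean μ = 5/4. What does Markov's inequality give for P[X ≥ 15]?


μ = E[X] = 5/4, a = 15.
Markov: P[X ≥ 15] ≤ μ/a = (5/4)/15 = 1/12.
Numerically: ≈ 0.083333.
(Since a = 15 > μ = 1.250000, the bound 1/12 is < 1 and informative.)

P[X ≥ 15] ≤ 1/12 ≈ 0.083333.


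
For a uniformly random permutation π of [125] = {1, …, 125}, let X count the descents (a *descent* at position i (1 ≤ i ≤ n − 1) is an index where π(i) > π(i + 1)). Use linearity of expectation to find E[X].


Write X = Σ X_I over i = 1, …, 124, with X_I the indicator of one descent.
There are 124 indicators.
For each fixed i, the pair (π(i), π(i+1)) is a uniformly random ordered pair of distinct values from {1, …, 125}; by symmetry P[π(i) > π(i+1)] = 1/2.
By linearity: E[X] = 124 · (1/2) = (125 − 1) · (1/2) = 62 ≈ 62.000.

E[X] = 62 = 62.000.


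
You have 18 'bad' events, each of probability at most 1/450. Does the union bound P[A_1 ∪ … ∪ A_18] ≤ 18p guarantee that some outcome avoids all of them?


Union bound: P[∪_{i=1}^{18} A_i] ≤ Σ_i P[A_i] ≤ 18·p = 18·(1/450) = 1/25.
Numerically: 1/25 ≈ 0.0400000.
Is 1/25 < 1? YES.
Since P[∪ A_i] ≤ 1/25 < 1, the complement has P[∩ A_i^c] ≥ 1 − 1/25 = 24/25 > 0, so some outcome avoids every A_i.

18·p = 1/25 ≈ 0.0400000; existence CERTIFIED by the union bound.


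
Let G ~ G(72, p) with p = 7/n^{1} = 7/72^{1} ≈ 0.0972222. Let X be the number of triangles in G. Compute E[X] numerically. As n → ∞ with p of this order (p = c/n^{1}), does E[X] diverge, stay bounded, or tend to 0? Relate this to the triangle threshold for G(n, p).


Number of potential triangles: C(72, 3) = 59640.
Each occurs with probability p³ ≈ (0.0972222)³ ≈ 9.18960048e-04.
By linearity: E[X] = C(72, 3)·p³ ≈ 59640 · 9.18960048e-04 ≈ 54.806777.
Here α = 1, so p = 7/n is exactly at the triangle threshold p ~ 1/n. Asymptotically E[X] → c³/6 = 7³/6 = 343/6 ≈ 57.166667, a bounded constant. In this regime the triangle count is asymptotically Poisson(c³/6).

E[X] ≈ 54.806777; in regime p = Θ(1/n^{1}) E[X] stays bounded (at the triangle threshold p ~ 1/n).


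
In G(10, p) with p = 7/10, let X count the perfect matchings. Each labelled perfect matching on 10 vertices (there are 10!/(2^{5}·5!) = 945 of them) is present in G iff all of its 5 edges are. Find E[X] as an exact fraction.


K_10 has 10!/(2^{5}·5!) = 945 labelled perfect matchings.
For each such perfect matching H, let X_H = 1 if all 5 edges of H are present in G. Then P[X_H = 1] = p^{5} = (7/10)^{5} = 16807/100000.
Summing the indicators: E[X] = Σ_H E[X_H] = 945 · p^{5} = 945 · 16807/100000 = 3176523/20000.
Numerically: E[X] ≈ 158.8.

E[X] = 945 · (7/10)^{5} = 3176523/20000 ≈ 158.8.


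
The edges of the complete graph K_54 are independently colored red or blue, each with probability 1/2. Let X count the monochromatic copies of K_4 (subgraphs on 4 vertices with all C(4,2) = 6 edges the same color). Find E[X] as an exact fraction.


Let X = Σ_S X_S over the C(54, 4) = 316251 subsets S of size 4, where X_S = 1 if the K_4 on S is monochromatic.
For a fixed S, the K_4 on S has C(4, 2) = 6 edges. P[all 6 edges red] = (1/2)^6, and likewise for blue, so P[monochromatic] = 2·(1/2)^6 = 2^{1 − 6} = 1/32.
By linearity: E[X] = C(54, 4) · 2^{1 − 6} = 316251 · 1/32 = 316251/32.
Numerically: E[X] ≈ 9882.84375.

E[X] = C(54,4)·2^(1−C(4,2)) = 316251/32 ≈ 9882.84375.


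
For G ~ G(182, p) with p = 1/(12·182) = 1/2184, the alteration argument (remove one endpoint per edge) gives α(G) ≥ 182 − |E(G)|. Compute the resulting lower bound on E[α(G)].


E[|E(G)|] = C(182, 2)·p = 16471 · (1/2184) = 181/24.
E[α(G)] ≥ n − E[|E(G)|] = 182 − 181/24 = 4187/24.
Numerically: ≈ 174.45833.
(This is only a lower bound; the true E[α(G)] may be larger.)

E[α(G)] ≥ 4187/24 ≈ 174.45833.


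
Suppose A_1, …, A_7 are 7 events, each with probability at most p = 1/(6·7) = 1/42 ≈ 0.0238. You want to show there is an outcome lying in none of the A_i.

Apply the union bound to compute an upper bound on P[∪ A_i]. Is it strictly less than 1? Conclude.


Union bound: P[∪_{i=1}^{7} A_i] ≤ Σ_i P[A_i] ≤ 7·p = 7·(1/42) = 1/6.
Numerically: 1/6 ≈ 0.1667.
Is 1/6 < 1? YES.
Since P[∪ A_i] ≤ 1/6 < 1, the complement has P[∩ A_i^c] ≥ 1 − 1/6 = 5/6 > 0, so some outcome avoids every A_i.

7·p = 1/6 ≈ 0.1667; existence CERTIFIED by the union bound.


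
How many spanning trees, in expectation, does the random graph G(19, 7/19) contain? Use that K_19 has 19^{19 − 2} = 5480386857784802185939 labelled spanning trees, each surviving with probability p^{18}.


K_19 has 19^{19 − 2} = 5480386857784802185939 labelled spanning trees.
For each such spanning tree H, let X_H = 1 if all 18 edges of H are present in G. Then P[X_H = 1] = p^{18} = (7/19)^{18} = 1628413597910449/104127350297911241532841.
By linearity of expectation: E[X] = Σ_H E[X_H] = 5480386857784802185939 · p^{18} = 5480386857784802185939 · 1628413597910449/104127350297911241532841 = 1628413597910449/19.
Numerically: E[X] ≈ 8.57e+13.

E[X] = 5480386857784802185939 · (7/19)^{18} = 1628413597910449/19 ≈ 8.57e+13.


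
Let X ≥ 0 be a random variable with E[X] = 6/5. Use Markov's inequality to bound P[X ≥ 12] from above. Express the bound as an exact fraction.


μ = E[X] = 6/5, a = 12.
Markov: P[X ≥ 12] ≤ μ/a = (6/5)/12 = 1/10.
Numerically: ≈ 0.10000.
(Since a = 12 > μ = 1.20000, the bound 1/10 is < 1 and informative.)

P[X ≥ 12] ≤ 1/10 ≈ 0.10000.


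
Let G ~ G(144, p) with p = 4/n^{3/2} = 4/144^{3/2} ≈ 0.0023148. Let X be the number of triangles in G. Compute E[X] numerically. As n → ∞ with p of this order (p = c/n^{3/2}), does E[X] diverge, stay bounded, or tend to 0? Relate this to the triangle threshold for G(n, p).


Number of potential triangles: C(144, 3) = 487344.
Each occurs with probability p³ ≈ (0.0023148)³ ≈ 1.2403629e-08.
By linearity: E[X] = C(144, 3)·p³ ≈ 487344 · 1.2403629e-08 ≈ 0.00604.
Since α = 3/2 > 1, p = c/n^{3/2} = o(1/n) is below the triangle threshold p ~ 1/n. Asymptotically E[X] ~ (c³/6)·n^{3(1−α)} = (4³/6)·n^{-1.5} → 0, so by Markov's inequality G has no triangles w.h.p.

E[X] ≈ 0.00604; in regime p = Θ(1/n^{3/2}) E[X] tends to 0 (below the triangle threshold p ~ 1/n).


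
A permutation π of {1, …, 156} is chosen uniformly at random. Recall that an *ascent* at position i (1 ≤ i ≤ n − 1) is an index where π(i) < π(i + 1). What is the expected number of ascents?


Write X = Σ X_I over i = 1, …, 155, with X_I the indicator of one ascent.
There are 155 indicators.
For each fixed i, the pair (π(i), π(i+1)) is a uniformly random ordered pair of distinct values from {1, …, 156}; by symmetry P[π(i) < π(i+1)] = 1/2.
By linearity: E[X] = 155 · (1/2) = (156 − 1) · (1/2) = 155/2 ≈ 77.50000.

E[X] = 155/2 = 77.50000.


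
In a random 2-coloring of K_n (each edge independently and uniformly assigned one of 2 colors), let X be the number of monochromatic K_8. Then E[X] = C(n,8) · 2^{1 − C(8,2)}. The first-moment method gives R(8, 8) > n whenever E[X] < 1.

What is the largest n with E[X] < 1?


We need C(n, 8) · 2^{1 − 28} < 1, i.e. C(n, 8) < 2^{28 − 1} = 134217728.
Check values of n near the boundary:
  n = 41: C(41, 8) = 95548245; 95548245 < 134217728? YES
  n = 42: C(42, 8) = 118030185; 118030185 < 134217728? YES
  n = 43: C(43, 8) = 145008513; 145008513 < 134217728? NO
  n = 44: C(44, 8) = 177232627; 177232627 < 134217728? NO
The largest n with C(n, 8) < 134217728 is n = 42 (where E[X] = 118030185/134217728 ≈ 0.8794). Hence R(8, 8) > 42, i.e. R(8, 8) ≥ 43.

Largest n = 42; hence R(8, 8) > 42.


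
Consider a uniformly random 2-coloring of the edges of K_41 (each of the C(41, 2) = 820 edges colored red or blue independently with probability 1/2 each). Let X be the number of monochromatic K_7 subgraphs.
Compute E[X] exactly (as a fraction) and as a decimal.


Let X = Σ_S X_S over the C(41, 7) = 22481940 subsets S of size 7, where X_S = 1 if the K_7 on S is monochromatic.
For a fixed S, the K_7 on S has C(7, 2) = 21 edges. P[all 21 edges red] = (1/2)^21, and likewise for blue, so P[monochromatic] = 2·(1/2)^21 = 2^{1 − 21} = 1/1048576.
By linearity of expectation: E[X] = C(41, 7) · 2^{1 − 21} = 22481940 · 1/1048576 = 5620485/262144.
Numerically: E[X] ≈ 21.440449.

E[X] = C(41,7)·2^(1−C(7,2)) = 5620485/262144 ≈ 21.440449.


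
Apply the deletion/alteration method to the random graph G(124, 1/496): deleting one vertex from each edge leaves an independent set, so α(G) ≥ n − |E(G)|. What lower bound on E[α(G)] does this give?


E[|E(G)|] = C(124, 2)·p = 7626 · (1/496) = 123/8.
E[α(G)] ≥ n − E[|E(G)|] = 124 − 123/8 = 869/8.
Numerically: ≈ 108.6250.
(This is only a lower bound; the true E[α(G)] may be larger.)

E[α(G)] ≥ 869/8 ≈ 108.6250.


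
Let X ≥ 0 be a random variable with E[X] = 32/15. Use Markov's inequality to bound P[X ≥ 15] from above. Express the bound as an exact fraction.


μ = E[X] = 32/15, a = 15.
Markov: P[X ≥ 15] ≤ μ/a = (32/15)/15 = 32/225.
Numerically: ≈ 0.14222.
(Since a = 15 > μ = 2.13333, the bound 32/225 is < 1 and informative.)

P[X ≥ 15] ≤ 32/225 ≈ 0.14222.


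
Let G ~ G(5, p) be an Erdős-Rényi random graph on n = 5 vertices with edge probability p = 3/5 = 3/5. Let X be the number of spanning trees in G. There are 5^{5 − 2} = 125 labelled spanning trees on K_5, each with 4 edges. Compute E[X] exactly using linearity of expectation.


K_5 has 5^{5 − 2} = 125 labelled spanning trees.
For each such spanning tree H, let X_H = 1 if all 4 edges of H are present in G. Then P[X_H = 1] = p^{4} = (3/5)^{4} = 81/625.
Summing the indicators: E[X] = Σ_H E[X_H] = 125 · p^{4} = 125 · 81/625 = 81/5.
Numerically: E[X] ≈ 16.2.

E[X] = 125 · (3/5)^{4} = 81/5 ≈ 16.2.


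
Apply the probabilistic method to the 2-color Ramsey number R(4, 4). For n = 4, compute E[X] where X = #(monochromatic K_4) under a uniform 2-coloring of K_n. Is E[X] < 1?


E[X] = C(4, 4) · 2^{1 − 6} = 1 · 2^{−5} = 1/32.
As a reduced fraction: E[X] = 1/32 ≈ 0.03125.
Is E[X] < 1? YES.
Since E[X] < 1, there exists a 2-coloring of K_{4} with no monochromatic K_4; hence R(4, 4) > 4.

E[X] = 1/32 ≈ 0.03125; E[X] < 1, so R(4, 4) > 4.


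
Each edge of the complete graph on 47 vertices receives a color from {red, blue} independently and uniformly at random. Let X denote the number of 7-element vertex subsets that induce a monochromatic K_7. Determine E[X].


Let X = Σ_S X_S over the C(47, 7) = 62891499 subsets S of size 7, where X_S = 1 if the K_7 on S is monochromatic.
For a fixed S, the K_7 on S has C(7, 2) = 21 edges. P[all 21 edges red] = (1/2)^21, and likewise for blue, so P[monochromatic] = 2·(1/2)^21 = 2^{1 − 21} = 1/1048576.
Summing: E[X] = C(47, 7) · 2^{1 − 21} = 62891499 · 1/1048576 = 62891499/1048576.
Numerically: E[X] ≈ 59.978.

E[X] = C(47,7)·2^(1−C(7,2)) = 62891499/1048576 ≈ 59.978.


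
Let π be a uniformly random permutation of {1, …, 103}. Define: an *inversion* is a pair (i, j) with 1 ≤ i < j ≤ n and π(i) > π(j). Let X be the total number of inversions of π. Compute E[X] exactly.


Write X = Σ X_I over the C(103, 2) = 5253 pairs i < j, with X_I the indicator of one inversion.
There are 5253 indicators.
For each fixed pair i < j, the values π(i) and π(j) are two distinct elements of {1, …, 103} in uniformly random order; by symmetry P[π(i) > π(j)] = 1/2.
By linearity: E[X] = 5253 · (1/2) = C(103, 2) · (1/2) = 5253/2 = 5253/2 ≈ 2626.500000.

E[X] = 5253/2 = 2626.500000.


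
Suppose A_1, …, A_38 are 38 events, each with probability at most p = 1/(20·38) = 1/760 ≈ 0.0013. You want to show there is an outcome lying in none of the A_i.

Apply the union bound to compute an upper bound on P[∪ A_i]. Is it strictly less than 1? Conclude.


Union bound: P[∪_{i=1}^{38} A_i] ≤ Σ_i P[A_i] ≤ 38·p = 38·(1/760) = 1/20.
Numerically: 1/20 ≈ 0.0500.
Is 1/20 < 1? YES.
Since P[∪ A_i] ≤ 1/20 < 1, the complement has P[∩ A_i^c] ≥ 1 − 1/20 = 19/20 > 0, so some outcome avoids every A_i.

38·p = 1/20 ≈ 0.0500; existence CERTIFIED by the union bound.


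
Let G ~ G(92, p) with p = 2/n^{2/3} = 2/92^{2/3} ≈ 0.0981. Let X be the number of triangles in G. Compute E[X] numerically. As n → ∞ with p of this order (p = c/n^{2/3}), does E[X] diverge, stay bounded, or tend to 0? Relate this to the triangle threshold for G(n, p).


Number of potential triangles: C(92, 3) = 125580.
Each occurs with probability p³ ≈ (0.0981)³ ≈ 9.45180e-04.
By linearity: E[X] = C(92, 3)·p³ ≈ 125580 · 9.45180e-04 ≈ 118.696.
Since α = 2/3 < 1, p = c/n^{2/3} ≫ 1/n is above the triangle threshold p ~ 1/n. Asymptotically E[X] ~ (c³/6)·n^{3(1−α)} = (2³/6)·n^{1} → ∞; triangles are abundant w.h.p.

E[X] ≈ 118.696; in regime p = Θ(1/n^{2/3}) E[X] diverges (above the triangle threshold p ~ 1/n).


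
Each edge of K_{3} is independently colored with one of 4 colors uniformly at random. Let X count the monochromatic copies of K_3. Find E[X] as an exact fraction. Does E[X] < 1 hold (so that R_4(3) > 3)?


E[X] = C(3, 3) · 4^{1 − 3} = 1 · 4^{−2} = 1/16.
As a reduced fraction: E[X] = 1/16 ≈ 0.062500.
Is E[X] < 1? YES.
Since E[X] < 1, there exists a 4-coloring of K_{3} with no monochromatic K_3; hence R_4(3) > 3.

E[X] = 1/16 ≈ 0.062500; E[X] < 1, so R_4(3) > 3.


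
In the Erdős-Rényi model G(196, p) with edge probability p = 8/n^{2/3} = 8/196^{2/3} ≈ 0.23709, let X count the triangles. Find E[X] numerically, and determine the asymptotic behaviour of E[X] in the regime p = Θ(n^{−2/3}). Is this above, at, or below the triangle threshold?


Number of potential triangles: C(196, 3) = 1235780.
Each occurs with probability p³ ≈ (0.23709)³ ≈ 1.3327780e-02.
By linearity: E[X] = C(196, 3)·p³ ≈ 1235780 · 1.3327780e-02 ≈ 16470.20408.
Since α = 2/3 < 1, p = c/n^{2/3} ≫ 1/n is above the triangle threshold p ~ 1/n. Asymptotically E[X] ~ (c³/6)·n^{3(1−α)} = (8³/6)·n^{1} → ∞; triangles are abundant w.h.p.

E[X] ≈ 16470.20408; in regime p = Θ(1/n^{2/3}) E[X] diverges (above the triangle threshold p ~ 1/n).


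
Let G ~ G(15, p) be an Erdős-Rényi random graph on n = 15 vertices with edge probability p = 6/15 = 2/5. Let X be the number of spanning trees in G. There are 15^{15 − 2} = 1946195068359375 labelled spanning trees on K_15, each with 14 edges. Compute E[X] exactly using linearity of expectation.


K_15 has 15^{15 − 2} = 1946195068359375 labelled spanning trees.
For each such spanning tree H, let X_H = 1 if all 14 edges of H are present in G. Then P[X_H = 1] = p^{14} = (2/5)^{14} = 16384/6103515625.
Summing the indicators: E[X] = Σ_H E[X_H] = 1946195068359375 · p^{14} = 1946195068359375 · 16384/6103515625 = 26121388032/5.
Numerically: E[X] ≈ 5.22e+09.

E[X] = 1946195068359375 · (2/5)^{14} = 26121388032/5 ≈ 5.22e+09.


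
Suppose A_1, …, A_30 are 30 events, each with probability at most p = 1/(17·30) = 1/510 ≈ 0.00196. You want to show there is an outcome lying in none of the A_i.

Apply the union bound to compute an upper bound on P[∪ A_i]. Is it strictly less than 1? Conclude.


Union bound: P[∪_{i=1}^{30} A_i] ≤ Σ_i P[A_i] ≤ 30·p = 30·(1/510) = 1/17.
Numerically: 1/17 ≈ 0.05882.
Is 1/17 < 1? YES.
Since P[∪ A_i] ≤ 1/17 < 1, the complement has P[∩ A_i^c] ≥ 1 − 1/17 = 16/17 > 0, so some outcome avoids every A_i.

30·p = 1/17 ≈ 0.05882; existence CERTIFIED by the union bound.


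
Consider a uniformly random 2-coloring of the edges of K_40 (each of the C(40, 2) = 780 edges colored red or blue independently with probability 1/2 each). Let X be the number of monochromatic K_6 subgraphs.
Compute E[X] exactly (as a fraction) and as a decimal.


Let X = Σ_S X_S over the C(40, 6) = 3838380 subsets S of size 6, where X_S = 1 if the K_6 on S is monochromatic.
For a fixed S, the K_6 on S has C(6, 2) = 15 edges. P[all 15 edges red] = (1/2)^15, and likewise for blue, so P[monochromatic] = 2·(1/2)^15 = 2^{1 − 15} = 1/16384.
Summing: E[X] = C(40, 6) · 2^{1 − 15} = 3838380 · 1/16384 = 959595/4096.
Numerically: E[X] ≈ 234.276123.

E[X] = C(40,6)·2^(1−C(6,2)) = 959595/4096 ≈ 234.276123.


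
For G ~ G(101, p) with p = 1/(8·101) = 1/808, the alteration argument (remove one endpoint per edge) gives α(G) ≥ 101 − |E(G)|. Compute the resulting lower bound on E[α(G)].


E[|E(G)|] = C(101, 2)·p = 5050 · (1/808) = 25/4.
E[α(G)] ≥ n − E[|E(G)|] = 101 − 25/4 = 379/4.
Numerically: ≈ 94.750.
(This is only a lower bound; the true E[α(G)] may be larger.)

E[α(G)] ≥ 379/4 ≈ 94.750.


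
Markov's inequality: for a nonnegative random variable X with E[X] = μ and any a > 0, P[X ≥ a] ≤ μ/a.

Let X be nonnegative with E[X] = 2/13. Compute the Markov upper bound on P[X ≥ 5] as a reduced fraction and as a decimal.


μ = E[X] = 2/13, a = 5.
Markov: P[X ≥ 5] ≤ μ/a = (2/13)/5 = 2/65.
Numerically: ≈ 0.031.
(Since a = 5 > μ = 0.154, the bound 2/65 is < 1 and informative.)

P[X ≥ 5] ≤ 2/65 ≈ 0.031.


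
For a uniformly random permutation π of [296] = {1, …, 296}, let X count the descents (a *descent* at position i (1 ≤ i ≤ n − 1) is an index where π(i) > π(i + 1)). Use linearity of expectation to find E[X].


Write X = Σ X_I over i = 1, …, 295, with X_I the indicator of one descent.
There are 295 indicators.
For each fixed i, the pair (π(i), π(i+1)) is a uniformly random ordered pair of distinct values from {1, …, 296}; by symmetry P[π(i) > π(i+1)] = 1/2.
By linearity: E[X] = 295 · (1/2) = (296 − 1) · (1/2) = 295/2 ≈ 147.5000.

E[X] = 295/2 = 147.5000.


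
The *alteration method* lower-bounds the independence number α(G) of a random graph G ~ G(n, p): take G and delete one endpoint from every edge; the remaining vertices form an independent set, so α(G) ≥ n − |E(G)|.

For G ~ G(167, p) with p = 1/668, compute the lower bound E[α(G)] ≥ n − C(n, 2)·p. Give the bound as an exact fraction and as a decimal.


E[|E(G)|] = C(167, 2)·p = 13861 · (1/668) = 83/4.
E[α(G)] ≥ n − E[|E(G)|] = 167 − 83/4 = 585/4.
Numerically: ≈ 146.2500.
(This is only a lower bound; the true E[α(G)] may be larger.)

E[α(G)] ≥ 585/4 ≈ 146.2500.


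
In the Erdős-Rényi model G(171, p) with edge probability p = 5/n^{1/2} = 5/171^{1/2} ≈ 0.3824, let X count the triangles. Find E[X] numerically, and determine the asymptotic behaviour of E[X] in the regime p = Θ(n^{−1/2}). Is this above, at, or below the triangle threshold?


Number of potential triangles: C(171, 3) = 818805.
Each occurs with probability p³ ≈ (0.3824)³ ≈ 5.590052e-02.
By linearity: E[X] = C(171, 3)·p³ ≈ 818805 · 5.590052e-02 ≈ 45771.6252.
Since α = 1/2 < 1, p = c/n^{1/2} ≫ 1/n is above the triangle threshold p ~ 1/n. Asymptotically E[X] ~ (c³/6)·n^{3(1−α)} = (5³/6)·n^{1.5} → ∞; triangles are abundant w.h.p.

E[X] ≈ 45771.6252; in regime p = Θ(1/n^{1/2}) E[X] diverges (above the triangle threshold p ~ 1/n).


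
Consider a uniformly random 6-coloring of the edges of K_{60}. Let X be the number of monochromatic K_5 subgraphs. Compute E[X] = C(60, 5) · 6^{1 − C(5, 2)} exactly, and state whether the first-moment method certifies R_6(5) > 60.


E[X] = C(60, 5) · 6^{1 − 10} = 5461512 · 6^{−9} = 5461512/10077696.
As a reduced fraction: E[X] = 227563/419904 ≈ 0.5419.
Is E[X] < 1? YES.
Since E[X] < 1, there exists a 6-coloring of K_{60} with no monochromatic K_5; hence R_6(5) > 60.

E[X] = 227563/419904 ≈ 0.5419; E[X] < 1, so R_6(5) > 60.


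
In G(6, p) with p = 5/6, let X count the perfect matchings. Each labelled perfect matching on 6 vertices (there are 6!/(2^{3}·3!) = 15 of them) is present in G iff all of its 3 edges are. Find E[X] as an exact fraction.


K_6 has 6!/(2^{3}·3!) = 15 labelled perfect matchings.
For each such perfect matching H, let X_H = 1 if all 3 edges of H are present in G. Then P[X_H = 1] = p^{3} = (5/6)^{3} = 125/216.
By linearity: E[X] = Σ_H E[X_H] = 15 · p^{3} = 15 · 125/216 = 625/72.
Numerically: E[X] ≈ 8.681.

E[X] = 15 · (5/6)^{3} = 625/72 ≈ 8.681.


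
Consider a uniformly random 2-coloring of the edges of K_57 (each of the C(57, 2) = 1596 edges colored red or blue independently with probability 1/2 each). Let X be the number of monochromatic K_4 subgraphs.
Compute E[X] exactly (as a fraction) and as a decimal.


Let X = Σ_S X_S over the C(57, 4) = 395010 subsets S of size 4, where X_S = 1 if the K_4 on S is monochromatic.
For a fixed S, the K_4 on S has C(4, 2) = 6 edges. P[all 6 edges red] = (1/2)^6, and likewise for blue, so P[monochromatic] = 2·(1/2)^6 = 2^{1 − 6} = 1/32.
By linearity: E[X] = C(57, 4) · 2^{1 − 6} = 395010 · 1/32 = 197505/16.
Numerically: E[X] ≈ 12344.062500.

E[X] = C(57,4)·2^(1−C(4,2)) = 197505/16 ≈ 12344.062500.


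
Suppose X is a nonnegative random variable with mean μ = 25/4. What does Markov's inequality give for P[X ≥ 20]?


μ = E[X] = 25/4, a = 20.
Markov: P[X ≥ 20] ≤ μ/a = (25/4)/20 = 5/16.
Numerically: ≈ 0.312500.
(Since a = 20 > μ = 6.250000, the bound 5/16 is < 1 and informative.)

P[X ≥ 20] ≤ 5/16 ≈ 0.312500.


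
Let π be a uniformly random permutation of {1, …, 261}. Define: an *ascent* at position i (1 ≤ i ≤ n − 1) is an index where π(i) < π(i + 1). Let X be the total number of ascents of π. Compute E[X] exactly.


Write X = Σ X_I over i = 1, …, 260, with X_I the indicator of one ascent.
There are 260 indicators.
For each fixed i, the pair (π(i), π(i+1)) is a uniformly random ordered pair of distinct values from {1, …, 261}; by symmetry P[π(i) < π(i+1)] = 1/2.
By linearity: E[X] = 260 · (1/2) = (261 − 1) · (1/2) = 130 ≈ 130.000.

E[X] = 130 = 130.000.


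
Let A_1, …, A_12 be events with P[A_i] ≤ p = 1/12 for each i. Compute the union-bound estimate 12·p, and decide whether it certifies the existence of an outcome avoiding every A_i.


Union bound: P[∪_{i=1}^{12} A_i] ≤ Σ_i P[A_i] ≤ 12·p = 12·(1/12) = 1.
Numerically: 1 ≈ 1.000.
Is 1 < 1? NO.
Since the bound 1 is ≥ 1, the union bound is uninformative here; it does NOT by itself certify existence.

12·p = 1 ≈ 1.000; existence NOT certified by the union bound.


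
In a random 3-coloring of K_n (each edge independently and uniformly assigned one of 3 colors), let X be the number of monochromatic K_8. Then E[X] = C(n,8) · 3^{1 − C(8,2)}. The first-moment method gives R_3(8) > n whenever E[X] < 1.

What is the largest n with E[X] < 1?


We need C(n, 8) · 3^{1 − 28} < 1, i.e. C(n, 8) < 3^{28 − 1} = 7625597484987.
Check values of n near the boundary:
  n = 152: C(152, 8) = 5859727868575; 5859727868575 < 7625597484987? YES
  n = 153: C(153, 8) = 6183023199255; 6183023199255 < 7625597484987? YES
  n = 154: C(154, 8) = 6521818990995; 6521818990995 < 7625597484987? YES
  n = 155: C(155, 8) = 6876747915675; 6876747915675 < 7625597484987? YES
  n = 156: C(156, 8) = 7248464019225; 7248464019225 < 7625597484987? YES
  n = 157: C(157, 8) = 7637643295425; 7637643295425 < 7625597484987? NO
  n = 158: C(158, 8) = 8044984271181; 8044984271181 < 7625597484987? NO
  n = 159: C(159, 8) = 8471208603429; 8471208603429 < 7625597484987? NO
The largest n with C(n, 8) < 7625597484987 is n = 156 (where E[X] = 805384891025/847288609443 ≈ 0.9505437). Hence R_3(8) > 156, i.e. R_3(8) ≥ 157.

Largest n = 156; hence R_3(8) > 156.


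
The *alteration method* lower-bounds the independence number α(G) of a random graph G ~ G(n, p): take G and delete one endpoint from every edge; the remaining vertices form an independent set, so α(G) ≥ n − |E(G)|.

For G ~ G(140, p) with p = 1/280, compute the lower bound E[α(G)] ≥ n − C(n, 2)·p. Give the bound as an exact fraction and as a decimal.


E[|E(G)|] = C(140, 2)·p = 9730 · (1/280) = 139/4.
E[α(G)] ≥ n − E[|E(G)|] = 140 − 139/4 = 421/4.
Numerically: ≈ 105.250.
(This is only a lower bound; the true E[α(G)] may be larger.)

E[α(G)] ≥ 421/4 ≈ 105.250.


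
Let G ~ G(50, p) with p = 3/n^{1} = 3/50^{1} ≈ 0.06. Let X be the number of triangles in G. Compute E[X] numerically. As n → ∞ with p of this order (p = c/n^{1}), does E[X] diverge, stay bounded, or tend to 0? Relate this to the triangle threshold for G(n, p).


Number of potential triangles: C(50, 3) = 19600.
Each occurs with probability p³ ≈ (0.06)³ ≈ 2.1600000e-04.
By linearity: E[X] = C(50, 3)·p³ ≈ 19600 · 2.1600000e-04 ≈ 4.23360.
Here α = 1, so p = 3/n is exactly at the triangle threshold p ~ 1/n. Asymptotically E[X] → c³/6 = 3³/6 = 9/2 ≈ 4.50000, a bounded constant. In this regime the triangle count is asymptotically Poisson(c³/6).

E[X] ≈ 4.23360; in regime p = Θ(1/n^{1}) E[X] stays bounded (at the triangle threshold p ~ 1/n).


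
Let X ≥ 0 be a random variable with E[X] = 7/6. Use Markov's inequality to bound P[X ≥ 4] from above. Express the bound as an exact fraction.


μ = E[X] = 7/6, a = 4.
Markov: P[X ≥ 4] ≤ μ/a = (7/6)/4 = 7/24.
Numerically: ≈ 0.292.
(Since a = 4 > μ = 1.167, the bound 7/24 is < 1 and informative.)

P[X ≥ 4] ≤ 7/24 ≈ 0.292.


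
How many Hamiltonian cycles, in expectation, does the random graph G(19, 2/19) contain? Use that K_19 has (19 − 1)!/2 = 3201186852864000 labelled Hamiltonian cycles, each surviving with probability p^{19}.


K_19 has (19 − 1)!/2 = 3201186852864000 labelled Hamiltonian cycles.
For each such Hamiltonian cycle H, let X_H = 1 if all 19 edges of H are present in G. Then P[X_H = 1] = p^{19} = (2/19)^{19} = 524288/1978419655660313589123979.
Summing the indicators: E[X] = Σ_H E[X_H] = 3201186852864000 · p^{19} = 3201186852864000 · 524288/1978419655660313589123979 = 1678343852714360832000/1978419655660313589123979.
Numerically: E[X] ≈ 0.000848326.

E[X] = 3201186852864000 · (2/19)^{19} = 1678343852714360832000/1978419655660313589123979 ≈ 0.000848326.


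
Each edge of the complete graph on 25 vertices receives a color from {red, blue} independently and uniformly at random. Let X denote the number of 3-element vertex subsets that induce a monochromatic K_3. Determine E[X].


Let X = Σ_S X_S over the C(25, 3) = 2300 subsets S of size 3, where X_S = 1 if the K_3 on S is monochromatic.
For a fixed S, the K_3 on S has C(3, 2) = 3 edges. P[all 3 edges red] = (1/2)^3, and likewise for blue, so P[monochromatic] = 2·(1/2)^3 = 2^{1 − 3} = 1/4.
By linearity of expectation: E[X] = C(25, 3) · 2^{1 − 3} = 2300 · 1/4 = 575.
Numerically: E[X] ≈ 575.000.

E[X] = C(25,3)·2^(1−C(3,2)) = 575 ≈ 575.000.


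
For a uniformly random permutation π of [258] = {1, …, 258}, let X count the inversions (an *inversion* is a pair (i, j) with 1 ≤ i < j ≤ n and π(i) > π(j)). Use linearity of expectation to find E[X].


Write X = Σ X_I over the C(258, 2) = 33153 pairs i < j, with X_I the indicator of one inversion.
There are 33153 indicators.
For each fixed pair i < j, the values π(i) and π(j) are two distinct elements of {1, …, 258} in uniformly random order; by symmetry P[π(i) > π(j)] = 1/2.
By linearity: E[X] = 33153 · (1/2) = C(258, 2) · (1/2) = 33153/2 = 33153/2 ≈ 16576.500000.

E[X] = 33153/2 = 16576.500000.


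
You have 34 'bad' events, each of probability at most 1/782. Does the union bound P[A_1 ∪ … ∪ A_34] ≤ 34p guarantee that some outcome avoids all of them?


Union bound: P[∪_{i=1}^{34} A_i] ≤ Σ_i P[A_i] ≤ 34·p = 34·(1/782) = 1/23.
Numerically: 1/23 ≈ 0.0435.
Is 1/23 < 1? YES.
Since P[∪ A_i] ≤ 1/23 < 1, the complement has P[∩ A_i^c] ≥ 1 − 1/23 = 22/23 > 0, so some outcome avoids every A_i.

34·p = 1/23 ≈ 0.0435; existence CERTIFIED by the union bound.


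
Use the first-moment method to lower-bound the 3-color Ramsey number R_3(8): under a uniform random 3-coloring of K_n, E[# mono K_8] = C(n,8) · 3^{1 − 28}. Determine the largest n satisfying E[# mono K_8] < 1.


We need C(n, 8) · 3^{1 − 28} < 1, i.e. C(n, 8) < 3^{28 − 1} = 7625597484987.
Check values of n near the boundary:
  n = 154: C(154, 8) = 6521818990995; 6521818990995 < 7625597484987? YES
  n = 155: C(155, 8) = 6876747915675; 6876747915675 < 7625597484987? YES
  n = 156: C(156, 8) = 7248464019225; 7248464019225 < 7625597484987? YES
  n = 157: C(157, 8) = 7637643295425; 7637643295425 < 7625597484987? NO
  n = 158: C(158, 8) = 8044984271181; 8044984271181 < 7625597484987? NO
The largest n with C(n, 8) < 7625597484987 is n = 156 (where E[X] = 805384891025/847288609443 ≈ 0.950544). Hence R_3(8) > 156, i.e. R_3(8) ≥ 157.

Largest n = 156; hence R_3(8) > 156.
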